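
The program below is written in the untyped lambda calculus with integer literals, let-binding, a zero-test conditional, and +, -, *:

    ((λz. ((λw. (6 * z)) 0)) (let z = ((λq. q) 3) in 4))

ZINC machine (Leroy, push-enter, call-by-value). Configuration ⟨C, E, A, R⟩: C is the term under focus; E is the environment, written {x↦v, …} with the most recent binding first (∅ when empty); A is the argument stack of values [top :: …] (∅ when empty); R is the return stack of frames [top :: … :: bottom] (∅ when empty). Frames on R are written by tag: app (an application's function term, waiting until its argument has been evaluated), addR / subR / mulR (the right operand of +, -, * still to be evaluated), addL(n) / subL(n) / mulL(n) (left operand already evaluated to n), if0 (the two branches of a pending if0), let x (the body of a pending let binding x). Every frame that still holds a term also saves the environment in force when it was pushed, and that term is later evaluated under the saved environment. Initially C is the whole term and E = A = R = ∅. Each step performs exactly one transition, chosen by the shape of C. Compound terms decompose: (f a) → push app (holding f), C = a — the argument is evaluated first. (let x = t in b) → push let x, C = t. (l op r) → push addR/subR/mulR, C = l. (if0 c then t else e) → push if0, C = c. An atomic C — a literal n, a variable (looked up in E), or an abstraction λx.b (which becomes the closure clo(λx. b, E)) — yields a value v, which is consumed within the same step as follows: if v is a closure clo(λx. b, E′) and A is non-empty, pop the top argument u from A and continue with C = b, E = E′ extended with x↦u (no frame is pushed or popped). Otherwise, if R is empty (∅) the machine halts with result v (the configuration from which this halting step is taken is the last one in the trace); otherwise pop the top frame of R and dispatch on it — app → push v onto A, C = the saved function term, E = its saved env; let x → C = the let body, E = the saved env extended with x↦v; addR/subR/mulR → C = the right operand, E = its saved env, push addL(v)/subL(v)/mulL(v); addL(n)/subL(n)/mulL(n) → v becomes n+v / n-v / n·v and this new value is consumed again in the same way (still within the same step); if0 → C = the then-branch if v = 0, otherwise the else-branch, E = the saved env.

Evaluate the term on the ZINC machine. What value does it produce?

[0] ⟨C=((λz. ((λw. (6 * z)) 0)) (let z = ((λq. q) 3) in 4)); E=∅; A=∅; R=∅⟩
[1] ⟨C=(let z = ((λq. q) 3) in 4); E=∅; A=∅; R=[app]⟩
[2] ⟨C=((λq. q) 3); E=∅; A=∅; R=[let z :: app]⟩
[3] ⟨C=3; E=∅; A=∅; R=[app :: let z :: app]⟩
[4] ⟨C=(λq. q); E=∅; A=[3]; R=[let z :: app]⟩
[5] ⟨C=q; E={q↦3}; A=∅; R=[let z :: app]⟩
[6] ⟨C=4; E={z↦3}; A=∅; R=[app]⟩
[7] ⟨C=(λz. ((λw. (6 * z)) 0)); E=∅; A=[4]; R=∅⟩
[8] ⟨C=((λw. (6 * z)) 0); E={z↦4}; A=∅; R=∅⟩
[9] ⟨C=0; E={z↦4}; A=∅; R=[app]⟩
[10] ⟨C=(λw. (6 * z)); E={z↦4}; A=[0]; R=∅⟩
[11] ⟨C=(6 * z); E={w↦0, z↦4}; A=∅; R=∅⟩
[12] ⟨C=6; E={w↦0, z↦4}; A=∅; R=[mulR]⟩
[13] ⟨C=z; E={w↦0, z↦4}; A=∅; R=[mulL(6)]⟩
→ final value 24

Answer: 24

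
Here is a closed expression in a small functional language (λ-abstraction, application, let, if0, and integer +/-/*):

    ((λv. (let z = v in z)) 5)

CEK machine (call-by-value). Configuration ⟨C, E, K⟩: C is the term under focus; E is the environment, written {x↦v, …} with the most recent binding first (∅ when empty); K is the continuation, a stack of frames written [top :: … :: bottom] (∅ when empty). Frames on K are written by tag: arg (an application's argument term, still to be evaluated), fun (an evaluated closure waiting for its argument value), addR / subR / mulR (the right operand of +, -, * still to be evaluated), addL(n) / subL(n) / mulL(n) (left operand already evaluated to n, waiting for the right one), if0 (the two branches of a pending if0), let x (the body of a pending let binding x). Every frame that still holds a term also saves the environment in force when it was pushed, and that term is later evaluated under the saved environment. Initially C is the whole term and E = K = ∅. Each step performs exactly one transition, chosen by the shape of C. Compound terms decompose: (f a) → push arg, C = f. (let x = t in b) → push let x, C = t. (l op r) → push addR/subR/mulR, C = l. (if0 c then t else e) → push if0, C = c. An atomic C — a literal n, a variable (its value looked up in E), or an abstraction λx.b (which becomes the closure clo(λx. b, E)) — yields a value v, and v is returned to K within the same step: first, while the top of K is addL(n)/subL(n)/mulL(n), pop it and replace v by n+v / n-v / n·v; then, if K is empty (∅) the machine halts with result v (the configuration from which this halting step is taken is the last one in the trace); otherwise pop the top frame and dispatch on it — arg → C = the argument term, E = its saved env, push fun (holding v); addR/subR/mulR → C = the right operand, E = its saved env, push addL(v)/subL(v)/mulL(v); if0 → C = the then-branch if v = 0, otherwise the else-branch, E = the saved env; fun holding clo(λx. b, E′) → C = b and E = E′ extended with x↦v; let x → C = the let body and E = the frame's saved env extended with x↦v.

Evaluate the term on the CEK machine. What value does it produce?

Answer: 5

Machine steps:
[0] ⟨C=((λv. (let z = v in z)) 5); E=∅; K=∅⟩
[1] ⟨C=(λv. (let z = v in z)); E=∅; K=[arg]⟩
[2] ⟨C=5; E=∅; K=[fun]⟩
[3] ⟨C=(let z = v in z); E={v↦5}; K=∅⟩
[4] ⟨C=v; E={v↦5}; K=[let z]⟩
[5] ⟨C=z; E={z↦5, v↦5}; K=∅⟩
→ final value 5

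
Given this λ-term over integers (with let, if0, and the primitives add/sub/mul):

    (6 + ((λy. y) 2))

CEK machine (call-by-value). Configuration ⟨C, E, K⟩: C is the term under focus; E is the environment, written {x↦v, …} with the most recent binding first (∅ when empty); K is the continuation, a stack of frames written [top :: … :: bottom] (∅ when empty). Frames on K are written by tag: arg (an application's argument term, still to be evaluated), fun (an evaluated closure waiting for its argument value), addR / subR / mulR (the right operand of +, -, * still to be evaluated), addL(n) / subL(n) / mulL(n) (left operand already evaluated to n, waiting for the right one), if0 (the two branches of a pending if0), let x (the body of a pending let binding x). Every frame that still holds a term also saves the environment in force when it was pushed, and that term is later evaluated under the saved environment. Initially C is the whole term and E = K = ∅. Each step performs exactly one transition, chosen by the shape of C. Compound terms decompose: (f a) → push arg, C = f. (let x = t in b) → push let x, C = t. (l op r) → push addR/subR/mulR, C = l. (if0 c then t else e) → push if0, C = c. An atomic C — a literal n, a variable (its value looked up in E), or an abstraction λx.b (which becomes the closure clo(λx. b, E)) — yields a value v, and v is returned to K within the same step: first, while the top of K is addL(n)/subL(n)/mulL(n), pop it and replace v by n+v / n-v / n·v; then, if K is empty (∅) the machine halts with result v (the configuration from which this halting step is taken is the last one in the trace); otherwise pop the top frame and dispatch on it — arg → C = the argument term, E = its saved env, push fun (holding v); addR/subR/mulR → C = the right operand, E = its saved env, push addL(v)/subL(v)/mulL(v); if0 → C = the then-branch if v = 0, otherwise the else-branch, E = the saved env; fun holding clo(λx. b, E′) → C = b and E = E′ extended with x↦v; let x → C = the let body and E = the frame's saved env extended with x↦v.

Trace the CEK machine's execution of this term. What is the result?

step 0: ⟨C=(6 + ((λy. y) 2)); E=∅; K=∅⟩
step 1: ⟨C=6; E=∅; K=[addR]⟩
step 2: ⟨C=((λy. y) 2); E=∅; K=[addL(6)]⟩
step 3: ⟨C=(λy. y); E=∅; K=[arg :: addL(6)]⟩
step 4: ⟨C=2; E=∅; K=[fun :: addL(6)]⟩
step 5: ⟨C=y; E={y↦2}; K=[addL(6)]⟩
→ final value 8

Answer: 8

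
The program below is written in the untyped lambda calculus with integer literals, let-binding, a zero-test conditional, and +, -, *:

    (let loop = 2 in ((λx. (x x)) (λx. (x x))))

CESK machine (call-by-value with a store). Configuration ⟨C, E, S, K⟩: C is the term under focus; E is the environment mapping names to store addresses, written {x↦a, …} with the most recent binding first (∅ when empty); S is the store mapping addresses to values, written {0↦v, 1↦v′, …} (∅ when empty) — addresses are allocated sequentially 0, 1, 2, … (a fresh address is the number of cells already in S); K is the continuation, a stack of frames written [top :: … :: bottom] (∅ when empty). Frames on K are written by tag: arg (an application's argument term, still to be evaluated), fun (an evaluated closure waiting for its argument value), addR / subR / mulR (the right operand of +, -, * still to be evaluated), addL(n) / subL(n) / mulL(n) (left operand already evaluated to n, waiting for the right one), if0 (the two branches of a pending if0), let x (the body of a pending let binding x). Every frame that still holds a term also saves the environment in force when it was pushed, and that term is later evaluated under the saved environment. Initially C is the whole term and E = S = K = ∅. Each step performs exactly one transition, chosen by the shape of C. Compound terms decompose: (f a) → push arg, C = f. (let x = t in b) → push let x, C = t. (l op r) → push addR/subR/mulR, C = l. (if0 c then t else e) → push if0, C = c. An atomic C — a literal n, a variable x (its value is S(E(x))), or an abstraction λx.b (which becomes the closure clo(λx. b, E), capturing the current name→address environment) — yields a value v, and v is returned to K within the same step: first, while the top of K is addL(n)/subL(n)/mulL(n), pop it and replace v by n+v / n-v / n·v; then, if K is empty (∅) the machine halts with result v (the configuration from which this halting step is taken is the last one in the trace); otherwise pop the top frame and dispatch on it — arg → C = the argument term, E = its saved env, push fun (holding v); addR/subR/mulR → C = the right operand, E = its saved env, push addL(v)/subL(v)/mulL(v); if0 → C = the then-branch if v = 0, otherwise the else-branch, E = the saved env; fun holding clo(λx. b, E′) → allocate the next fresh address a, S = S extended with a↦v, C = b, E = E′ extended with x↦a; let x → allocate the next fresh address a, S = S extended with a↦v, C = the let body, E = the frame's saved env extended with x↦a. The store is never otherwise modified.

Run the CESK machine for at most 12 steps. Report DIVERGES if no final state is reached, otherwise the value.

0. [C=(let loop = 2 in ((λx. (x x)) (λx. (x x)))) | E=∅ | S=∅ | K=∅]
1. [C=2 | E=∅ | S=∅ | K=[let loop]]
2. [C=((λx. (x x)) (λx. (x x))) | E={loop↦0} | S={0↦2} | K=∅]
3. [C=(λx. (x x)) | E={loop↦0} | S={0↦2} | K=[arg]]
4. [C=(λx. (x x)) | E={loop↦0} | S={0↦2} | K=[fun]]
5. [C=(x x) | E={x↦1, loop↦0} | S={0↦2, 1↦clo(λx. (x x), {loop↦0})} | K=∅]
6. [C=x | E={x↦1, loop↦0} | S={0↦2, 1↦clo(λx. (x x), {loop↦0})} | K=[arg]]
7. [C=x | E={x↦1, loop↦0} | S={0↦2, 1↦clo(λx. (x x), {loop↦0})} | K=[fun]]
8. [C=(x x) | E={x↦2, loop↦0} | S={0↦2, 1↦clo(λx. (x x), {loop↦0}), 2↦clo(λx. (x x), {loop↦0})} | K=∅]
9. [C=x | E={x↦2, loop↦0} | S={0↦2, 1↦clo(λx. (x x), {loop↦0}), 2↦clo(λx. (x x), {loop↦0})} | K=[arg]]
10. [C=x | E={x↦2, loop↦0} | S={0↦2, 1↦clo(λx. (x x), {loop↦0}), 2↦clo(λx. (x x), {loop↦0})} | K=[fun]]
11. [C=(x x) | E={x↦3, loop↦0} | S={0↦2, 1↦clo(λx. (x x), {loop↦0}), 2↦clo(λx. (x x), {loop↦0}), 3↦clo(λx. (x x), {loop↦0})} | K=∅]
12. [C=x | E={x↦3, loop↦0} | S={0↦2, 1↦clo(λx. (x x), {loop↦0}), 2↦clo(λx. (x x), {loop↦0}), 3↦clo(λx. (x x), {loop↦0})} | K=[arg]]
→ 12 transitions taken and the configuration is still not final: no result within 12 steps

Answer: DIVERGES (no final state within 12 steps)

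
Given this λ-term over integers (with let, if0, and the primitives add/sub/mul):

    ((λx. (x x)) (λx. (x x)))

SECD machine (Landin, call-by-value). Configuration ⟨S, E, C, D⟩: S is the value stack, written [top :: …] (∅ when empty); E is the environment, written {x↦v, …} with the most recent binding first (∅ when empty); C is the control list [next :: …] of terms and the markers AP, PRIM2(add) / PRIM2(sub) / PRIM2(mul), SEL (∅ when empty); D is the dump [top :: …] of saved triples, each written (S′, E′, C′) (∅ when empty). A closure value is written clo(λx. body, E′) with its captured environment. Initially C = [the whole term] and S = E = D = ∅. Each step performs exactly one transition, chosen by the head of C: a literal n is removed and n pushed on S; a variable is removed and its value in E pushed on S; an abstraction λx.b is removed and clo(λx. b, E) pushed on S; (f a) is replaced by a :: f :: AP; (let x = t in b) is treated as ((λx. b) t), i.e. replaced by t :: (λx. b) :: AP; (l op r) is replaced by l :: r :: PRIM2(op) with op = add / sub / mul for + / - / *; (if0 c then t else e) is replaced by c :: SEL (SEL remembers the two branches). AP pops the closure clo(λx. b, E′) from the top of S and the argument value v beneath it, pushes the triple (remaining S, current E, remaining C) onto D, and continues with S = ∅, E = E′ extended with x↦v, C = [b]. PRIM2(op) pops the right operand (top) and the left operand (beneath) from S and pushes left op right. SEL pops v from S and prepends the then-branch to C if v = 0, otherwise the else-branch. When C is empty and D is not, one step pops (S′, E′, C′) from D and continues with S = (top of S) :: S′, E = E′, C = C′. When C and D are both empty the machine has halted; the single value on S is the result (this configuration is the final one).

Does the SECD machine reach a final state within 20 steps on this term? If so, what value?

0. ⟨S=∅; E=∅; C=[((λx. (x x)) (λx. (x x)))]; D=∅⟩
1. ⟨S=∅; E=∅; C=[(λx. (x x)) :: (λx. (x x)) :: AP]; D=∅⟩
2. ⟨S=[clo(λx. (x x), ∅)]; E=∅; C=[(λx. (x x)) :: AP]; D=∅⟩
3. ⟨S=[clo(λx. (x x), ∅) :: clo(λx. (x x), ∅)]; E=∅; C=[AP]; D=∅⟩
4. ⟨S=∅; E={x↦clo(λx. (x x), ∅)}; C=[(x x)]; D=[(∅, ∅, ∅)]⟩
5. ⟨S=∅; E={x↦clo(λx. (x x), ∅)}; C=[x :: x :: AP]; D=[(∅, ∅, ∅)]⟩
6. ⟨S=[clo(λx. (x x), ∅)]; E={x↦clo(λx. (x x), ∅)}; C=[x :: AP]; D=[(∅, ∅, ∅)]⟩
7. ⟨S=[clo(λx. (x x), ∅) :: clo(λx. (x x), ∅)]; E={x↦clo(λx. (x x), ∅)}; C=[AP]; D=[(∅, ∅, ∅)]⟩
8. ⟨S=∅; E={x↦clo(λx. (x x), ∅)}; C=[(x x)]; D=[(∅, {x↦clo(λx. (x x), ∅)}, ∅) :: (∅, ∅, ∅)]⟩
9. ⟨S=∅; E={x↦clo(λx. (x x), ∅)}; C=[x :: x :: AP]; D=[(∅, {x↦clo(λx. (x x), ∅)}, ∅) :: (∅, ∅, ∅)]⟩
10. ⟨S=[clo(λx. (x x), ∅)]; E={x↦clo(λx. (x x), ∅)}; C=[x :: AP]; D=[(∅, {x↦clo(λx. (x x), ∅)}, ∅) :: (∅, ∅, ∅)]⟩
11. ⟨S=[clo(λx. (x x), ∅) :: clo(λx. (x x), ∅)]; E={x↦clo(λx. (x x), ∅)}; C=[AP]; D=[(∅, {x↦clo(λx. (x x), ∅)}, ∅) :: (∅, ∅, ∅)]⟩
12. ⟨S=∅; E={x↦clo(λx. (x x), ∅)}; C=[(x x)]; D=[(∅, {x↦clo(λx. (x x), ∅)}, ∅) :: (∅, {x↦clo(λx. (x x), ∅)}, ∅) :: (∅, ∅, ∅)]⟩
13. ⟨S=∅; E={x↦clo(λx. (x x), ∅)}; C=[x :: x :: AP]; D=[(∅, {x↦clo(λx. (x x), ∅)}, ∅) :: (∅, {x↦clo(λx. (x x), ∅)}, ∅) :: (∅, ∅, ∅)]⟩
14. ⟨S=[clo(λx. (x x), ∅)]; E={x↦clo(λx. (x x), ∅)}; C=[x :: AP]; D=[(∅, {x↦clo(λx. (x x), ∅)}, ∅) :: (∅, {x↦clo(λx. (x x), ∅)}, ∅) :: (∅, ∅, ∅)]⟩
15. ⟨S=[clo(λx. (x x), ∅) :: clo(λx. (x x), ∅)]; E={x↦clo(λx. (x x), ∅)}; C=[AP]; D=[(∅, {x↦clo(λx. (x x), ∅)}, ∅) :: (∅, {x↦clo(λx. (x x), ∅)}, ∅) :: (∅, ∅, ∅)]⟩
16. ⟨S=∅; E={x↦clo(λx. (x x), ∅)}; C=[(x x)]; D=[(∅, {x↦clo(λx. (x x), ∅)}, ∅) :: (∅, {x↦clo(λx. (x x), ∅)}, ∅) :: (∅, {x↦clo(λx. (x x), ∅)}, ∅) :: (∅, ∅, ∅)]⟩
17. ⟨S=∅; E={x↦clo(λx. (x x), ∅)}; C=[x :: x :: AP]; D=[(∅, {x↦clo(λx. (x x), ∅)}, ∅) :: (∅, {x↦clo(λx. (x x), ∅)}, ∅) :: (∅, {x↦clo(λx. (x x), ∅)}, ∅) :: (∅, ∅, ∅)]⟩
18. ⟨S=[clo(λx. (x x), ∅)]; E={x↦clo(λx. (x x), ∅)}; C=[x :: AP]; D=[(∅, {x↦clo(λx. (x x), ∅)}, ∅) :: (∅, {x↦clo(λx. (x x), ∅)}, ∅) :: (∅, {x↦clo(λx. (x x), ∅)}, ∅) :: (∅, ∅, ∅)]⟩
19. ⟨S=[clo(λx. (x x), ∅) :: clo(λx. (x x), ∅)]; E={x↦clo(λx. (x x), ∅)}; C=[AP]; D=[(∅, {x↦clo(λx. (x x), ∅)}, ∅) :: (∅, {x↦clo(λx. (x x), ∅)}, ∅) :: (∅, {x↦clo(λx. (x x), ∅)}, ∅) :: (∅, ∅, ∅)]⟩
20. ⟨S=∅; E={x↦clo(λx. (x x), ∅)}; C=[(x x)]; D=[(∅, {x↦clo(λx. (x x), ∅)}, ∅) :: (∅, {x↦clo(λx. (x x), ∅)}, ∅) :: (∅, {x↦clo(λx. (x x), ∅)}, ∅) :: (∅, {x↦clo(λx. (x x), ∅)}, ∅) :: (∅, ∅, ∅)]⟩
→ 20 transitions taken and the configuration is still not final: no result within 20 steps

Answer: DIVERGES (no final state within 20 steps)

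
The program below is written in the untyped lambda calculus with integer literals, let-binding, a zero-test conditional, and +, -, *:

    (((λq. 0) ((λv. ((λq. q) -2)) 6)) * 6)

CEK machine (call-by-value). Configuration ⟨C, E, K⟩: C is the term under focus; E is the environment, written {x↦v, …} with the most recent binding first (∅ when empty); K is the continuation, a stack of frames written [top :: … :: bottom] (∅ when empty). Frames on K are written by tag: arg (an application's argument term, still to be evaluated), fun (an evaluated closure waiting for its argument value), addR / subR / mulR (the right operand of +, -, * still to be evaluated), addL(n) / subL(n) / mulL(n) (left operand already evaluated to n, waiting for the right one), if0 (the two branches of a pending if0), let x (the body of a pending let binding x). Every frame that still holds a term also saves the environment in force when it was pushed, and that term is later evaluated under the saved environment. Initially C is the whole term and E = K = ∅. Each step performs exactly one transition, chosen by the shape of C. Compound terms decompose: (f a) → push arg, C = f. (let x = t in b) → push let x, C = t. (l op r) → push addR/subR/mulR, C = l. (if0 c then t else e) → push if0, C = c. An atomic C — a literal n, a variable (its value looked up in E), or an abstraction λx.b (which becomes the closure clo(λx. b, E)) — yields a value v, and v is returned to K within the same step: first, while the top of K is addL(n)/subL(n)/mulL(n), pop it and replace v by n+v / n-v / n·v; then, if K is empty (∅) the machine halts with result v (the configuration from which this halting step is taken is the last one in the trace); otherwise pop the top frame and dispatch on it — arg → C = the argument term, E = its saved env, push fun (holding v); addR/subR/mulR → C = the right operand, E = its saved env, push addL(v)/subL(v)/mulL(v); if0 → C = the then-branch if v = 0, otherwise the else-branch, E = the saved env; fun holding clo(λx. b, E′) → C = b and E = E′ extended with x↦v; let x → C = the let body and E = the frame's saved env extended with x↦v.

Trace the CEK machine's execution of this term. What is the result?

0. <C=(((λq. 0) ((λv. ((λq. q) -2)) 6)) * 6), E=∅, K=∅>
1. <C=((λq. 0) ((λv. ((λq. q) -2)) 6)), E=∅, K=[mulR]>
2. <C=(λq. 0), E=∅, K=[arg :: mulR]>
3. <C=((λv. ((λq. q) -2)) 6), E=∅, K=[fun :: mulR]>
4. <C=(λv. ((λq. q) -2)), E=∅, K=[arg :: fun :: mulR]>
5. <C=6, E=∅, K=[fun :: fun :: mulR]>
6. <C=((λq. q) -2), E={v↦6}, K=[fun :: mulR]>
7. <C=(λq. q), E={v↦6}, K=[arg :: fun :: mulR]>
8. <C=-2, E={v↦6}, K=[fun :: fun :: mulR]>
9. <C=q, E={q↦-2, v↦6}, K=[fun :: mulR]>
10. <C=0, E={q↦-2}, K=[mulR]>
11. <C=6, E=∅, K=[mulL(0)]>
→ final value 0

Answer: 0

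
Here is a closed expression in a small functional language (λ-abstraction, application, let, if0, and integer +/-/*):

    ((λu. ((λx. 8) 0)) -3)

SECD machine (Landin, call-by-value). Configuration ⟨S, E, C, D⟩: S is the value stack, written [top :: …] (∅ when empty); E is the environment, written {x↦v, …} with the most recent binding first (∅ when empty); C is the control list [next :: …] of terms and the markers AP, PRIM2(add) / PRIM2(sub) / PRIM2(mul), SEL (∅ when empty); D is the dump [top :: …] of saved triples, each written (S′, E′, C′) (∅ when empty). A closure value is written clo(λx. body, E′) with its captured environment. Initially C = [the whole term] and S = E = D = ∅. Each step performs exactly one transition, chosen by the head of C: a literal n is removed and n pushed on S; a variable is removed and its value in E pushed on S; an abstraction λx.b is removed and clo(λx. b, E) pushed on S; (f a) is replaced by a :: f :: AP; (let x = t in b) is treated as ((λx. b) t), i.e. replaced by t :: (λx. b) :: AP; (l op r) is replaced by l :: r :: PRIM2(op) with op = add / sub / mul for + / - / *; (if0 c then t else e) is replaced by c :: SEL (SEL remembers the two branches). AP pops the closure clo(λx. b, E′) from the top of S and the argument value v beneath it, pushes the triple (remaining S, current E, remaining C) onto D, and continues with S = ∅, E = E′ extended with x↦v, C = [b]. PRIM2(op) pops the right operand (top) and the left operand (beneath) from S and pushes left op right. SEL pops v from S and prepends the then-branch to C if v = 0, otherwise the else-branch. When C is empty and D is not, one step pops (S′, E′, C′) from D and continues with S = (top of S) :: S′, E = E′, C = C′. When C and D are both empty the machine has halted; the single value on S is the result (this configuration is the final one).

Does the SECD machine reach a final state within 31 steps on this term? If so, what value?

t=0: [S=∅ | E=∅ | C=[((λu. ((λx. 8) 0)) -3)] | D=∅]
t=1: [S=∅ | E=∅ | C=[-3 :: (λu. ((λx. 8) 0)) :: AP] | D=∅]
t=2: [S=[-3] | E=∅ | C=[(λu. ((λx. 8) 0)) :: AP] | D=∅]
t=3: [S=[clo(λu. ((λx. 8) 0), ∅) :: -3] | E=∅ | C=[AP] | D=∅]
t=4: [S=∅ | E={u↦-3} | C=[((λx. 8) 0)] | D=[(∅, ∅, ∅)]]
t=5: [S=∅ | E={u↦-3} | C=[0 :: (λx. 8) :: AP] | D=[(∅, ∅, ∅)]]
t=6: [S=[0] | E={u↦-3} | C=[(λx. 8) :: AP] | D=[(∅, ∅, ∅)]]
t=7: [S=[clo(λx. 8, {u↦-3}) :: 0] | E={u↦-3} | C=[AP] | D=[(∅, ∅, ∅)]]
t=8: [S=∅ | E={x↦0, u↦-3} | C=[8] | D=[(∅, {u↦-3}, ∅) :: (∅, ∅, ∅)]]
t=9: [S=[8] | E={x↦0, u↦-3} | C=∅ | D=[(∅, {u↦-3}, ∅) :: (∅, ∅, ∅)]]
t=10: [S=[8] | E={u↦-3} | C=∅ | D=[(∅, ∅, ∅)]]
t=11: [S=[8] | E=∅ | C=∅ | D=∅]
→ final value 8

Answer: 8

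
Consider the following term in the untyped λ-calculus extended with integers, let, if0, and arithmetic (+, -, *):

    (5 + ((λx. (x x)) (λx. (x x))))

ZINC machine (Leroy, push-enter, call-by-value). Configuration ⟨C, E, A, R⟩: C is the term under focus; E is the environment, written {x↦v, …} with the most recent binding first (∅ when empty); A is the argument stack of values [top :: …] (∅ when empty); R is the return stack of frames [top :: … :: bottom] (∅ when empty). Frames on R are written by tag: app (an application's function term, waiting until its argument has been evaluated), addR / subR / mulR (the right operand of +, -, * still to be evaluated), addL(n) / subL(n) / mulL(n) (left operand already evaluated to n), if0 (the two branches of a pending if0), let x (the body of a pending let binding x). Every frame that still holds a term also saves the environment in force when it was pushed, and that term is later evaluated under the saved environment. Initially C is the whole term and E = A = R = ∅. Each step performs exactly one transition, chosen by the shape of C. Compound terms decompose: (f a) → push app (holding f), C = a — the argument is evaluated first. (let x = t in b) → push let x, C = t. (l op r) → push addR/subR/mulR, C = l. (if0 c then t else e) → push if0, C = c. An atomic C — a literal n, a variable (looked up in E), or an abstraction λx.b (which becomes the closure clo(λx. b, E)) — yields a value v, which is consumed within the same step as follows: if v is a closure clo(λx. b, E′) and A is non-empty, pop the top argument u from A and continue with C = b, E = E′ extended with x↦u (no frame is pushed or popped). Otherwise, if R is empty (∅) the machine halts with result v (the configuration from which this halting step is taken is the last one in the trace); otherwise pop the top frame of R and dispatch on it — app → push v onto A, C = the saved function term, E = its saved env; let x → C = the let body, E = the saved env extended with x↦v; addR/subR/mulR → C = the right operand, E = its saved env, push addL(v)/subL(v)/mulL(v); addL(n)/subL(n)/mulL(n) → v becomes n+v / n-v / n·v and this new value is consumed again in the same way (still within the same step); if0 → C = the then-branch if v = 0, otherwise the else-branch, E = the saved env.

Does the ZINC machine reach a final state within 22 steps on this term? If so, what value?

Answer: DIVERGES (no final state within 22 steps)

Execution trace:
[0] <C=(5 + ((λx. (x x)) (λx. (x x)))), E=∅, A=∅, R=∅>
[1] <C=5, E=∅, A=∅, R=[addR]>
[2] <C=((λx. (x x)) (λx. (x x))), E=∅, A=∅, R=[addL(5)]>
[3] <C=(λx. (x x)), E=∅, A=∅, R=[app :: addL(5)]>
[4] <C=(λx. (x x)), E=∅, A=[clo(λx. (x x), ∅)], R=[addL(5)]>
[5] <C=(x x), E={x↦clo(λx. (x x), ∅)}, A=∅, R=[addL(5)]>
[6] <C=x, E={x↦clo(λx. (x x), ∅)}, A=∅, R=[app :: addL(5)]>
[7] <C=x, E={x↦clo(λx. (x x), ∅)}, A=[clo(λx. (x x), ∅)], R=[addL(5)]>
… configuration repeats with period 3 (steps 5–7 recur indefinitely) …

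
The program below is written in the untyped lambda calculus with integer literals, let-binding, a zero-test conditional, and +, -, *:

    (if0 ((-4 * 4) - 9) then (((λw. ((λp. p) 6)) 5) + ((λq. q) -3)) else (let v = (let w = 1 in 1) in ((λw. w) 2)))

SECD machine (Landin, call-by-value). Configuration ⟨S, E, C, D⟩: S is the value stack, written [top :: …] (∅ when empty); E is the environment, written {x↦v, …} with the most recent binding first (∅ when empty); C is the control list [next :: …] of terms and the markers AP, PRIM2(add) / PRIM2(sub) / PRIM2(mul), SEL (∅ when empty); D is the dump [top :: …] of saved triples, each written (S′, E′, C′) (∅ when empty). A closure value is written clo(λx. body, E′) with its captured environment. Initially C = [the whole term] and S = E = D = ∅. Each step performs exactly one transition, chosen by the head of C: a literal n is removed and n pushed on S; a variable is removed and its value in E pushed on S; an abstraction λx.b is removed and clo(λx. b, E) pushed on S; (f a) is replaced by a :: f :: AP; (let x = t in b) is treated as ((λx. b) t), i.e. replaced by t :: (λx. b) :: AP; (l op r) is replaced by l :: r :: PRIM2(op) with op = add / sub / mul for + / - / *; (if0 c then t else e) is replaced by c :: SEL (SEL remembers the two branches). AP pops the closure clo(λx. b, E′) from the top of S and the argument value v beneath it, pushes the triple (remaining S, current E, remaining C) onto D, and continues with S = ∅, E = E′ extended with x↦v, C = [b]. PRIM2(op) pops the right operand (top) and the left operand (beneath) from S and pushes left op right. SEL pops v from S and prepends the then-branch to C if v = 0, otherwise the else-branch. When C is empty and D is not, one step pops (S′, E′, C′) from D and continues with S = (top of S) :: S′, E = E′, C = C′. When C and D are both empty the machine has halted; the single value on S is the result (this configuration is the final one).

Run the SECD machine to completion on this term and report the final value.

Answer: 2

Machine steps:
[0] ⟨S=∅; E=∅; C=[(if0 ((-4 * 4) - 9) then (((λw. ((λp. p) 6)) 5) + ((λq. q) -3)) else (let v = (let w = 1 in 1) in ((λw. w) 2)))]; D=∅⟩
[1] ⟨S=∅; E=∅; C=[((-4 * 4) - 9) :: SEL]; D=∅⟩
[2] ⟨S=∅; E=∅; C=[(-4 * 4) :: 9 :: PRIM2(sub) :: SEL]; D=∅⟩
[3] ⟨S=∅; E=∅; C=[-4 :: 4 :: PRIM2(mul) :: 9 :: PRIM2(sub) :: SEL]; D=∅⟩
[4] ⟨S=[-4]; E=∅; C=[4 :: PRIM2(mul) :: 9 :: PRIM2(sub) :: SEL]; D=∅⟩
[5] ⟨S=[4 :: -4]; E=∅; C=[PRIM2(mul) :: 9 :: PRIM2(sub) :: SEL]; D=∅⟩
[6] ⟨S=[-16]; E=∅; C=[9 :: PRIM2(sub) :: SEL]; D=∅⟩
[7] ⟨S=[9 :: -16]; E=∅; C=[PRIM2(sub) :: SEL]; D=∅⟩
[8] ⟨S=[-25]; E=∅; C=[SEL]; D=∅⟩
[9] ⟨S=∅; E=∅; C=[(let v = (let w = 1 in 1) in ((λw. w) 2))]; D=∅⟩
[10] ⟨S=∅; E=∅; C=[(let w = 1 in 1) :: (λv. ((λw. w) 2)) :: AP]; D=∅⟩
[11] ⟨S=∅; E=∅; C=[1 :: (λw. 1) :: AP :: (λv. ((λw. w) 2)) :: AP]; D=∅⟩
[12] ⟨S=[1]; E=∅; C=[(λw. 1) :: AP :: (λv. ((λw. w) 2)) :: AP]; D=∅⟩
[13] ⟨S=[clo(λw. 1, ∅) :: 1]; E=∅; C=[AP :: (λv. ((λw. w) 2)) :: AP]; D=∅⟩
[14] ⟨S=∅; E={w↦1}; C=[1]; D=[(∅, ∅, [(λv. ((λw. w) 2)) :: AP])]⟩
[15] ⟨S=[1]; E={w↦1}; C=∅; D=[(∅, ∅, [(λv. ((λw. w) 2)) :: AP])]⟩
[16] ⟨S=[1]; E=∅; C=[(λv. ((λw. w) 2)) :: AP]; D=∅⟩
[17] ⟨S=[clo(λv. ((λw. w) 2), ∅) :: 1]; E=∅; C=[AP]; D=∅⟩
[18] ⟨S=∅; E={v↦1}; C=[((λw. w) 2)]; D=[(∅, ∅, ∅)]⟩
[19] ⟨S=∅; E={v↦1}; C=[2 :: (λw. w) :: AP]; D=[(∅, ∅, ∅)]⟩
[20] ⟨S=[2]; E={v↦1}; C=[(λw. w) :: AP]; D=[(∅, ∅, ∅)]⟩
[21] ⟨S=[clo(λw. w, {v↦1}) :: 2]; E={v↦1}; C=[AP]; D=[(∅, ∅, ∅)]⟩
[22] ⟨S=∅; E={w↦2, v↦1}; C=[w]; D=[(∅, {v↦1}, ∅) :: (∅, ∅, ∅)]⟩
[23] ⟨S=[2]; E={w↦2, v↦1}; C=∅; D=[(∅, {v↦1}, ∅) :: (∅, ∅, ∅)]⟩
[24] ⟨S=[2]; E={v↦1}; C=∅; D=[(∅, ∅, ∅)]⟩
[25] ⟨S=[2]; E=∅; C=∅; D=∅⟩
→ final value 2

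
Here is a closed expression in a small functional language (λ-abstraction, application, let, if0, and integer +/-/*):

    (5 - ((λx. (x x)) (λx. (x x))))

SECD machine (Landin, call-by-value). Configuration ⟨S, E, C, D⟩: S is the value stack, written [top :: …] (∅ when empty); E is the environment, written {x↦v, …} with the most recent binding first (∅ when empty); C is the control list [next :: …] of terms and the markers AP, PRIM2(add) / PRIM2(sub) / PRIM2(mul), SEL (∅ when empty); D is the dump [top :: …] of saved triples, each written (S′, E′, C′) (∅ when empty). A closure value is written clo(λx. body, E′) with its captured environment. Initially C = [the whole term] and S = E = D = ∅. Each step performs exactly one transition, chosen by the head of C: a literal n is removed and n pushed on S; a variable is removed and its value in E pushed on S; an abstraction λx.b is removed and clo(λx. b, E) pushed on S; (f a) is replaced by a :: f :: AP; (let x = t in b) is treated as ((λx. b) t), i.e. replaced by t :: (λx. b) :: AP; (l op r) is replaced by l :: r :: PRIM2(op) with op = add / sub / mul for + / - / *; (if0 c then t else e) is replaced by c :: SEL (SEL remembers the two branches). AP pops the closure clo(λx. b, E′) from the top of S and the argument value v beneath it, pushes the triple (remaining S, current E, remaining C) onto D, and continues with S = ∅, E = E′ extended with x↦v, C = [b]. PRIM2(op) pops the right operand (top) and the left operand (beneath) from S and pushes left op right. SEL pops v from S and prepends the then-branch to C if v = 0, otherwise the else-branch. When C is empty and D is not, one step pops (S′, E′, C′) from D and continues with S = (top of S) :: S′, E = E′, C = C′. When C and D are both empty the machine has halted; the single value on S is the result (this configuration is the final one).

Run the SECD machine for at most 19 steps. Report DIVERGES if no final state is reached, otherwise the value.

Answer: DIVERGES (no final state within 19 steps)

Execution trace:
t=0: ⟨S=∅; E=∅; C=[(5 - ((λx. (x x)) (λx. (x x))))]; D=∅⟩
t=1: ⟨S=∅; E=∅; C=[5 :: ((λx. (x x)) (λx. (x x))) :: PRIM2(sub)]; D=∅⟩
t=2: ⟨S=[5]; E=∅; C=[((λx. (x x)) (λx. (x x))) :: PRIM2(sub)]; D=∅⟩
t=3: ⟨S=[5]; E=∅; C=[(λx. (x x)) :: (λx. (x x)) :: AP :: PRIM2(sub)]; D=∅⟩
t=4: ⟨S=[clo(λx. (x x), ∅) :: 5]; E=∅; C=[(λx. (x x)) :: AP :: PRIM2(sub)]; D=∅⟩
t=5: ⟨S=[clo(λx. (x x), ∅) :: clo(λx. (x x), ∅) :: 5]; E=∅; C=[AP :: PRIM2(sub)]; D=∅⟩
t=6: ⟨S=∅; E={x↦clo(λx. (x x), ∅)}; C=[(x x)]; D=[([5], ∅, [PRIM2(sub)])]⟩
t=7: ⟨S=∅; E={x↦clo(λx. (x x), ∅)}; C=[x :: x :: AP]; D=[([5], ∅, [PRIM2(sub)])]⟩
t=8: ⟨S=[clo(λx. (x x), ∅)]; E={x↦clo(λx. (x x), ∅)}; C=[x :: AP]; D=[([5], ∅, [PRIM2(sub)])]⟩
t=9: ⟨S=[clo(λx. (x x), ∅) :: clo(λx. (x x), ∅)]; E={x↦clo(λx. (x x), ∅)}; C=[AP]; D=[([5], ∅, [PRIM2(sub)])]⟩
t=10: ⟨S=∅; E={x↦clo(λx. (x x), ∅)}; C=[(x x)]; D=[(∅, {x↦clo(λx. (x x), ∅)}, ∅) :: ([5], ∅, [PRIM2(sub)])]⟩
t=11: ⟨S=∅; E={x↦clo(λx. (x x), ∅)}; C=[x :: x :: AP]; D=[(∅, {x↦clo(λx. (x x), ∅)}, ∅) :: ([5], ∅, [PRIM2(sub)])]⟩
t=12: ⟨S=[clo(λx. (x x), ∅)]; E={x↦clo(λx. (x x), ∅)}; C=[x :: AP]; D=[(∅, {x↦clo(λx. (x x), ∅)}, ∅) :: ([5], ∅, [PRIM2(sub)])]⟩
t=13: ⟨S=[clo(λx. (x x), ∅) :: clo(λx. (x x), ∅)]; E={x↦clo(λx. (x x), ∅)}; C=[AP]; D=[(∅, {x↦clo(λx. (x x), ∅)}, ∅) :: ([5], ∅, [PRIM2(sub)])]⟩
t=14: ⟨S=∅; E={x↦clo(λx. (x x), ∅)}; C=[(x x)]; D=[(∅, {x↦clo(λx. (x x), ∅)}, ∅) :: (∅, {x↦clo(λx. (x x), ∅)}, ∅) :: ([5], ∅, [PRIM2(sub)])]⟩
t=15: ⟨S=∅; E={x↦clo(λx. (x x), ∅)}; C=[x :: x :: AP]; D=[(∅, {x↦clo(λx. (x x), ∅)}, ∅) :: (∅, {x↦clo(λx. (x x), ∅)}, ∅) :: ([5], ∅, [PRIM2(sub)])]⟩
t=16: ⟨S=[clo(λx. (x x), ∅)]; E={x↦clo(λx. (x x), ∅)}; C=[x :: AP]; D=[(∅, {x↦clo(λx. (x x), ∅)}, ∅) :: (∅, {x↦clo(λx. (x x), ∅)}, ∅) :: ([5], ∅, [PRIM2(sub)])]⟩
t=17: ⟨S=[clo(λx. (x x), ∅) :: clo(λx. (x x), ∅)]; E={x↦clo(λx. (x x), ∅)}; C=[AP]; D=[(∅, {x↦clo(λx. (x x), ∅)}, ∅) :: (∅, {x↦clo(λx. (x x), ∅)}, ∅) :: ([5], ∅, [PRIM2(sub)])]⟩
t=18: ⟨S=∅; E={x↦clo(λx. (x x), ∅)}; C=[(x x)]; D=[(∅, {x↦clo(λx. (x x), ∅)}, ∅) :: (∅, {x↦clo(λx. (x x), ∅)}, ∅) :: (∅, {x↦clo(λx. (x x), ∅)}, ∅) :: ([5], ∅, [PRIM2(sub)])]⟩
t=19: ⟨S=∅; E={x↦clo(λx. (x x), ∅)}; C=[x :: x :: AP]; D=[(∅, {x↦clo(λx. (x x), ∅)}, ∅) :: (∅, {x↦clo(λx. (x x), ∅)}, ∅) :: (∅, {x↦clo(λx. (x x), ∅)}, ∅) :: ([5], ∅, [PRIM2(sub)])]⟩
→ 19 transitions taken and the configuration is still not final: no result within 19 steps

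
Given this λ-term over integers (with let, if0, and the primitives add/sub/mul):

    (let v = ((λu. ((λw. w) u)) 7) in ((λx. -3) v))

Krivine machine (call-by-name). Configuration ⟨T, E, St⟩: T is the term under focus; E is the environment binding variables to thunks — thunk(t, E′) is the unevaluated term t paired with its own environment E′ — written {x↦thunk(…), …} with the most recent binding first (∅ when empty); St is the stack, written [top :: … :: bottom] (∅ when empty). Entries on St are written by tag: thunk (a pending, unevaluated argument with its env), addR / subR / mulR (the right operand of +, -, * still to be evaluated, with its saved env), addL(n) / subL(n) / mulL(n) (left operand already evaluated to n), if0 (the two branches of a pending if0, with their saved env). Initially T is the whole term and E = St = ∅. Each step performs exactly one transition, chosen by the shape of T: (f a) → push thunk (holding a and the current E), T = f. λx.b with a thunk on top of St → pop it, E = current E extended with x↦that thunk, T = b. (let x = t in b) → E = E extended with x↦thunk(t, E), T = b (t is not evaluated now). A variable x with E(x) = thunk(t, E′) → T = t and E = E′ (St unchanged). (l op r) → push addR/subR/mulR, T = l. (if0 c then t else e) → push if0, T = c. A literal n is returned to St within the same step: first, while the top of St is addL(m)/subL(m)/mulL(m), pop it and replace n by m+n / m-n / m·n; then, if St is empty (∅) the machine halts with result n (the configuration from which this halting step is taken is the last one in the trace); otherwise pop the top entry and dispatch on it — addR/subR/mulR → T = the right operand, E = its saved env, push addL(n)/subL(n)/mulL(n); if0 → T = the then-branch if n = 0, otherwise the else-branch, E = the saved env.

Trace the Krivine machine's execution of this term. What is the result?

t=0: <T=(let v = ((λu. ((λw. w) u)) 7) in ((λx. -3) v)), E=∅, St=∅>
t=1: <T=((λx. -3) v), E={v↦thunk(((λu. ((λw. w) u)) 7), ∅)}, St=∅>
t=2: <T=(λx. -3), E={v↦thunk(((λu. ((λw. w) u)) 7), ∅)}, St=[thunk]>
t=3: <T=-3, E={x↦thunk(v, {v↦thunk(((λu. ((λw. w) u)) 7), ∅)}), v↦thunk(((λu. ((λw. w) u)) 7), ∅)}, St=∅>
→ final value -3

Answer: -3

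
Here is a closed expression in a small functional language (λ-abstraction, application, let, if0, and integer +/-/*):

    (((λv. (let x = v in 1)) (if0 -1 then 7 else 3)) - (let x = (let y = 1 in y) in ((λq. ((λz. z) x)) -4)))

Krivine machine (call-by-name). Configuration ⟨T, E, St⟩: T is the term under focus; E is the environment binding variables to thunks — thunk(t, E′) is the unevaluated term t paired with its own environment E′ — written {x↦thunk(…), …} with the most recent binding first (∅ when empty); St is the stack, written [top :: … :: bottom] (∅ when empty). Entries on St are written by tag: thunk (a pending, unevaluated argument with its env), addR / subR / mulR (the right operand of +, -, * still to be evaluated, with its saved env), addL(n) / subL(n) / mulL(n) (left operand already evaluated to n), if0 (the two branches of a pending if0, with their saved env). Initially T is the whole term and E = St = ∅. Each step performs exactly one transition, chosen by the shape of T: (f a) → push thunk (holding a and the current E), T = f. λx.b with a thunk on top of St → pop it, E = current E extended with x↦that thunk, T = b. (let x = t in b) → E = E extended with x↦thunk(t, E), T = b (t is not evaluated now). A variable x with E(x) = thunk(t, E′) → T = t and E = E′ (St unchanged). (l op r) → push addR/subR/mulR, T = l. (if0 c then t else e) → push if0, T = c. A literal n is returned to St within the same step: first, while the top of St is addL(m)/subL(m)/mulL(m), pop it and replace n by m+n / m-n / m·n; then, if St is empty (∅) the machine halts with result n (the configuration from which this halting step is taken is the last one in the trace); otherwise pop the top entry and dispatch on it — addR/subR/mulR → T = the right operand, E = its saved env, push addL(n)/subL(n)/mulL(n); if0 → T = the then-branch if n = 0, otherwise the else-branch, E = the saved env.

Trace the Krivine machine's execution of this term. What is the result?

t=0: [T=(((λv. (let x = v in 1)) (if0 -1 then 7 else 3)) - (let x = (let y = 1 in y) in ((λq. ((λz. z) x)) -4))) | E=∅ | St=∅]
t=1: [T=((λv. (let x = v in 1)) (if0 -1 then 7 else 3)) | E=∅ | St=[subR]]
t=2: [T=(λv. (let x = v in 1)) | E=∅ | St=[thunk :: subR]]
t=3: [T=(let x = v in 1) | E={v↦thunk((if0 -1 then 7 else 3), ∅)} | St=[subR]]
t=4: [T=1 | E={x↦thunk(v, {v↦thunk((if0 -1 then 7 else 3), ∅)}), v↦thunk((if0 -1 then 7 else 3), ∅)} | St=[subR]]
t=5: [T=(let x = (let y = 1 in y) in ((λq. ((λz. z) x)) -4)) | E=∅ | St=[subL(1)]]
t=6: [T=((λq. ((λz. z) x)) -4) | E={x↦thunk((let y = 1 in y), ∅)} | St=[subL(1)]]
t=7: [T=(λq. ((λz. z) x)) | E={x↦thunk((let y = 1 in y), ∅)} | St=[thunk :: subL(1)]]
t=8: [T=((λz. z) x) | E={q↦thunk(-4, {x↦thunk((let y = 1 in y), ∅)}), x↦thunk((let y = 1 in y), ∅)} | St=[subL(1)]]
t=9: [T=(λz. z) | E={q↦thunk(-4, {x↦thunk((let y = 1 in y), ∅)}), x↦thunk((let y = 1 in y), ∅)} | St=[thunk :: subL(1)]]
t=10: [T=z | E={z↦thunk(x, {q↦thunk(-4, {x↦thunk((let y = 1 in y), ∅)}), x↦thunk((let y = 1 in y), ∅)}), q↦thunk(-4, {x↦thunk((let y = 1 in y), ∅)}), x↦thunk((let y = 1 in y), ∅)} | St=[subL(1)]]
t=11: [T=x | E={q↦thunk(-4, {x↦thunk((let y = 1 in y), ∅)}), x↦thunk((let y = 1 in y), ∅)} | St=[subL(1)]]
t=12: [T=(let y = 1 in y) | E=∅ | St=[subL(1)]]
t=13: [T=y | E={y↦thunk(1, ∅)} | St=[subL(1)]]
t=14: [T=1 | E=∅ | St=[subL(1)]]
→ final value 0

Answer: 0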